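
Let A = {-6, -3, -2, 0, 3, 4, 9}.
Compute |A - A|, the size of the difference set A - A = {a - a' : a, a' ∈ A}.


A - A = {a - a' : a, a' ∈ A}; |A| = 7.
Bounds: 2|A|-1 ≤ |A - A| ≤ |A|² - |A| + 1, i.e. 13 ≤ |A - A| ≤ 43.
Note: 0 ∈ A - A always (from a - a). The set is symmetric: if d ∈ A - A then -d ∈ A - A.
Enumerate nonzero differences d = a - a' with a > a' (then include -d):
Positive differences: {1, 2, 3, 4, 5, 6, 7, 9, 10, 11, 12, 15}
Full difference set: {0} ∪ (positive diffs) ∪ (negative diffs).
|A - A| = 1 + 2·12 = 25 (matches direct enumeration: 25).

|A - A| = 25


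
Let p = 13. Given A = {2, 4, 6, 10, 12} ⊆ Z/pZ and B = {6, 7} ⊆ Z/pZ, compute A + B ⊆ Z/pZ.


Work in Z/13Z: reduce every sum a + b modulo 13.
Enumerate all 10 pairs:
a = 2: 2+6=8, 2+7=9
a = 4: 4+6=10, 4+7=11
a = 6: 6+6=12, 6+7=0
a = 10: 10+6=3, 10+7=4
a = 12: 12+6=5, 12+7=6
Distinct residues collected: {0, 3, 4, 5, 6, 8, 9, 10, 11, 12}
|A + B| = 10 (out of 13 total residues).

A + B = {0, 3, 4, 5, 6, 8, 9, 10, 11, 12}


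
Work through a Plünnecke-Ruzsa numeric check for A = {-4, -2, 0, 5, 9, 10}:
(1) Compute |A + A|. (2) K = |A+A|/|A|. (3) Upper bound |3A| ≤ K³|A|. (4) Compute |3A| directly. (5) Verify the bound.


|A| = 6.
Step 1: Compute A + A by enumerating all 36 pairs.
A + A = {-8, -6, -4, -2, 0, 1, 3, 5, 6, 7, 8, 9, 10, 14, 15, 18, 19, 20}, so |A + A| = 18.
Step 2: Doubling constant K = |A + A|/|A| = 18/6 = 18/6 ≈ 3.0000.
Step 3: Plünnecke-Ruzsa gives |3A| ≤ K³·|A| = (3.0000)³ · 6 ≈ 162.0000.
Step 4: Compute 3A = A + A + A directly by enumerating all triples (a,b,c) ∈ A³; |3A| = 36.
Step 5: Check 36 ≤ 162.0000? Yes ✓.

K = 18/6, Plünnecke-Ruzsa bound K³|A| ≈ 162.0000, |3A| = 36, inequality holds.


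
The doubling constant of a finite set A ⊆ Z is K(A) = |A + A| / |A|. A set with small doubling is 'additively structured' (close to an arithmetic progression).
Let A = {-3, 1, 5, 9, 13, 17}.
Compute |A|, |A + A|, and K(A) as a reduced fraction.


|A| = 6.
Compute A + A by enumerating all 36 pairs.
A + A = {-6, -2, 2, 6, 10, 14, 18, 22, 26, 30, 34}, so |A + A| = 11.
K = |A + A| / |A| = 11/6 (already in lowest terms) ≈ 1.8333.
Reference: AP of size 6 gives K = 11/6 ≈ 1.8333; a fully generic set of size 6 gives K ≈ 3.5000.

|A| = 6, |A + A| = 11, K = 11/6.


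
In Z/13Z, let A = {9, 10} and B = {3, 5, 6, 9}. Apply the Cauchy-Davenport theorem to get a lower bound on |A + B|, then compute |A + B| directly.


Cauchy-Davenport: |A + B| ≥ min(p, |A| + |B| - 1) for A, B nonempty in Z/pZ.
|A| = 2, |B| = 4, p = 13.
CD lower bound = min(13, 2 + 4 - 1) = min(13, 5) = 5.
Compute A + B mod 13 directly:
a = 9: 9+3=12, 9+5=1, 9+6=2, 9+9=5
a = 10: 10+3=0, 10+5=2, 10+6=3, 10+9=6
A + B = {0, 1, 2, 3, 5, 6, 12}, so |A + B| = 7.
Verify: 7 ≥ 5? Yes ✓.

CD lower bound = 5, actual |A + B| = 7.


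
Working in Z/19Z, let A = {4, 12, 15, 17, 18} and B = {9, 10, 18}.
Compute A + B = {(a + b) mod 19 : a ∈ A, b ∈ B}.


Work in Z/19Z: reduce every sum a + b modulo 19.
Enumerate all 15 pairs:
a = 4: 4+9=13, 4+10=14, 4+18=3
a = 12: 12+9=2, 12+10=3, 12+18=11
a = 15: 15+9=5, 15+10=6, 15+18=14
a = 17: 17+9=7, 17+10=8, 17+18=16
a = 18: 18+9=8, 18+10=9, 18+18=17
Distinct residues collected: {2, 3, 5, 6, 7, 8, 9, 11, 13, 14, 16, 17}
|A + B| = 12 (out of 19 total residues).

A + B = {2, 3, 5, 6, 7, 8, 9, 11, 13, 14, 16, 17}


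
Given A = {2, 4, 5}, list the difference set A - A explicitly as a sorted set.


A - A = {a - a' : a, a' ∈ A}.
Compute a - a' for each ordered pair (a, a'):
a = 2: 2-2=0, 2-4=-2, 2-5=-3
a = 4: 4-2=2, 4-4=0, 4-5=-1
a = 5: 5-2=3, 5-4=1, 5-5=0
Collecting distinct values (and noting 0 appears from a-a):
A - A = {-3, -2, -1, 0, 1, 2, 3}
|A - A| = 7

A - A = {-3, -2, -1, 0, 1, 2, 3}


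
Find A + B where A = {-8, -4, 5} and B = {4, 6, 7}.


A + B = {a + b : a ∈ A, b ∈ B}.
Enumerate all |A|·|B| = 3·3 = 9 pairs (a, b) and collect distinct sums.
a = -8: -8+4=-4, -8+6=-2, -8+7=-1
a = -4: -4+4=0, -4+6=2, -4+7=3
a = 5: 5+4=9, 5+6=11, 5+7=12
Collecting distinct sums: A + B = {-4, -2, -1, 0, 2, 3, 9, 11, 12}
|A + B| = 9

A + B = {-4, -2, -1, 0, 2, 3, 9, 11, 12}


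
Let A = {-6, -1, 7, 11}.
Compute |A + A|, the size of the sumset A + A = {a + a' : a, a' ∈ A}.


A + A = {a + a' : a, a' ∈ A}; |A| = 4.
General bounds: 2|A| - 1 ≤ |A + A| ≤ |A|(|A|+1)/2, i.e. 7 ≤ |A + A| ≤ 10.
Lower bound 2|A|-1 is attained iff A is an arithmetic progression.
Enumerate sums a + a' for a ≤ a' (symmetric, so this suffices):
a = -6: -6+-6=-12, -6+-1=-7, -6+7=1, -6+11=5
a = -1: -1+-1=-2, -1+7=6, -1+11=10
a = 7: 7+7=14, 7+11=18
a = 11: 11+11=22
Distinct sums: {-12, -7, -2, 1, 5, 6, 10, 14, 18, 22}
|A + A| = 10

|A + A| = 10


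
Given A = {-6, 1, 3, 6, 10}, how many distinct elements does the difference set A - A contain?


A - A = {a - a' : a, a' ∈ A}; |A| = 5.
Bounds: 2|A|-1 ≤ |A - A| ≤ |A|² - |A| + 1, i.e. 9 ≤ |A - A| ≤ 21.
Note: 0 ∈ A - A always (from a - a). The set is symmetric: if d ∈ A - A then -d ∈ A - A.
Enumerate nonzero differences d = a - a' with a > a' (then include -d):
Positive differences: {2, 3, 4, 5, 7, 9, 12, 16}
Full difference set: {0} ∪ (positive diffs) ∪ (negative diffs).
|A - A| = 1 + 2·8 = 17 (matches direct enumeration: 17).

|A - A| = 17


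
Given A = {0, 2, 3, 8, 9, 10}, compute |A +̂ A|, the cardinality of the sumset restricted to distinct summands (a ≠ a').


Restricted sumset: A +̂ A = {a + a' : a ∈ A, a' ∈ A, a ≠ a'}.
Equivalently, take A + A and drop any sum 2a that is achievable ONLY as a + a for a ∈ A (i.e. sums representable only with equal summands).
Enumerate pairs (a, a') with a < a' (symmetric, so each unordered pair gives one sum; this covers all a ≠ a'):
  0 + 2 = 2
  0 + 3 = 3
  0 + 8 = 8
  0 + 9 = 9
  0 + 10 = 10
  2 + 3 = 5
  2 + 8 = 10
  2 + 9 = 11
  2 + 10 = 12
  3 + 8 = 11
  3 + 9 = 12
  3 + 10 = 13
  8 + 9 = 17
  8 + 10 = 18
  9 + 10 = 19
Collected distinct sums: {2, 3, 5, 8, 9, 10, 11, 12, 13, 17, 18, 19}
|A +̂ A| = 12
(Reference bound: |A +̂ A| ≥ 2|A| - 3 for |A| ≥ 2, with |A| = 6 giving ≥ 9.)

|A +̂ A| = 12


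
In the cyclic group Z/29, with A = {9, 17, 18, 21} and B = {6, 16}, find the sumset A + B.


Work in Z/29Z: reduce every sum a + b modulo 29.
Enumerate all 8 pairs:
a = 9: 9+6=15, 9+16=25
a = 17: 17+6=23, 17+16=4
a = 18: 18+6=24, 18+16=5
a = 21: 21+6=27, 21+16=8
Distinct residues collected: {4, 5, 8, 15, 23, 24, 25, 27}
|A + B| = 8 (out of 29 total residues).

A + B = {4, 5, 8, 15, 23, 24, 25, 27}


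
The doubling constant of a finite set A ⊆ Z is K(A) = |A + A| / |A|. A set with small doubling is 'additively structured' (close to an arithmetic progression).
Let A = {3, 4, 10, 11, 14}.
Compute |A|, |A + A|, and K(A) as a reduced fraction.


|A| = 5.
Compute A + A by enumerating all 25 pairs.
A + A = {6, 7, 8, 13, 14, 15, 17, 18, 20, 21, 22, 24, 25, 28}, so |A + A| = 14.
K = |A + A| / |A| = 14/5 (already in lowest terms) ≈ 2.8000.
Reference: AP of size 5 gives K = 9/5 ≈ 1.8000; a fully generic set of size 5 gives K ≈ 3.0000.

|A| = 5, |A + A| = 14, K = 14/5.


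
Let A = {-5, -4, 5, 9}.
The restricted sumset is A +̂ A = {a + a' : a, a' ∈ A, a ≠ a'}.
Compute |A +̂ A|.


Restricted sumset: A +̂ A = {a + a' : a ∈ A, a' ∈ A, a ≠ a'}.
Equivalently, take A + A and drop any sum 2a that is achievable ONLY as a + a for a ∈ A (i.e. sums representable only with equal summands).
Enumerate pairs (a, a') with a < a' (symmetric, so each unordered pair gives one sum; this covers all a ≠ a'):
  -5 + -4 = -9
  -5 + 5 = 0
  -5 + 9 = 4
  -4 + 5 = 1
  -4 + 9 = 5
  5 + 9 = 14
Collected distinct sums: {-9, 0, 1, 4, 5, 14}
|A +̂ A| = 6
(Reference bound: |A +̂ A| ≥ 2|A| - 3 for |A| ≥ 2, with |A| = 4 giving ≥ 5.)

|A +̂ A| = 6


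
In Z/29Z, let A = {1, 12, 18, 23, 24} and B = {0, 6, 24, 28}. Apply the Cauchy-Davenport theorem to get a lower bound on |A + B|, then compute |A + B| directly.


Cauchy-Davenport: |A + B| ≥ min(p, |A| + |B| - 1) for A, B nonempty in Z/pZ.
|A| = 5, |B| = 4, p = 29.
CD lower bound = min(29, 5 + 4 - 1) = min(29, 8) = 8.
Compute A + B mod 29 directly:
a = 1: 1+0=1, 1+6=7, 1+24=25, 1+28=0
a = 12: 12+0=12, 12+6=18, 12+24=7, 12+28=11
a = 18: 18+0=18, 18+6=24, 18+24=13, 18+28=17
a = 23: 23+0=23, 23+6=0, 23+24=18, 23+28=22
a = 24: 24+0=24, 24+6=1, 24+24=19, 24+28=23
A + B = {0, 1, 7, 11, 12, 13, 17, 18, 19, 22, 23, 24, 25}, so |A + B| = 13.
Verify: 13 ≥ 8? Yes ✓.

CD lower bound = 8, actual |A + B| = 13.


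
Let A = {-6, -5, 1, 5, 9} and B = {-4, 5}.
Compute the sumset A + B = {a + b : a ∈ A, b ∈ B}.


A + B = {a + b : a ∈ A, b ∈ B}.
Enumerate all |A|·|B| = 5·2 = 10 pairs (a, b) and collect distinct sums.
a = -6: -6+-4=-10, -6+5=-1
a = -5: -5+-4=-9, -5+5=0
a = 1: 1+-4=-3, 1+5=6
a = 5: 5+-4=1, 5+5=10
a = 9: 9+-4=5, 9+5=14
Collecting distinct sums: A + B = {-10, -9, -3, -1, 0, 1, 5, 6, 10, 14}
|A + B| = 10

A + B = {-10, -9, -3, -1, 0, 1, 5, 6, 10, 14}


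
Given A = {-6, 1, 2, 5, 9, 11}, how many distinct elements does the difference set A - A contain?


A - A = {a - a' : a, a' ∈ A}; |A| = 6.
Bounds: 2|A|-1 ≤ |A - A| ≤ |A|² - |A| + 1, i.e. 11 ≤ |A - A| ≤ 31.
Note: 0 ∈ A - A always (from a - a). The set is symmetric: if d ∈ A - A then -d ∈ A - A.
Enumerate nonzero differences d = a - a' with a > a' (then include -d):
Positive differences: {1, 2, 3, 4, 6, 7, 8, 9, 10, 11, 15, 17}
Full difference set: {0} ∪ (positive diffs) ∪ (negative diffs).
|A - A| = 1 + 2·12 = 25 (matches direct enumeration: 25).

|A - A| = 25


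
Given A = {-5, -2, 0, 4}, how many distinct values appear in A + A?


A + A = {a + a' : a, a' ∈ A}; |A| = 4.
General bounds: 2|A| - 1 ≤ |A + A| ≤ |A|(|A|+1)/2, i.e. 7 ≤ |A + A| ≤ 10.
Lower bound 2|A|-1 is attained iff A is an arithmetic progression.
Enumerate sums a + a' for a ≤ a' (symmetric, so this suffices):
a = -5: -5+-5=-10, -5+-2=-7, -5+0=-5, -5+4=-1
a = -2: -2+-2=-4, -2+0=-2, -2+4=2
a = 0: 0+0=0, 0+4=4
a = 4: 4+4=8
Distinct sums: {-10, -7, -5, -4, -2, -1, 0, 2, 4, 8}
|A + A| = 10

|A + A| = 10


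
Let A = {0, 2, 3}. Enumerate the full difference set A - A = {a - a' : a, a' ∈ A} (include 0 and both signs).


A - A = {a - a' : a, a' ∈ A}.
Compute a - a' for each ordered pair (a, a'):
a = 0: 0-0=0, 0-2=-2, 0-3=-3
a = 2: 2-0=2, 2-2=0, 2-3=-1
a = 3: 3-0=3, 3-2=1, 3-3=0
Collecting distinct values (and noting 0 appears from a-a):
A - A = {-3, -2, -1, 0, 1, 2, 3}
|A - A| = 7

A - A = {-3, -2, -1, 0, 1, 2, 3}


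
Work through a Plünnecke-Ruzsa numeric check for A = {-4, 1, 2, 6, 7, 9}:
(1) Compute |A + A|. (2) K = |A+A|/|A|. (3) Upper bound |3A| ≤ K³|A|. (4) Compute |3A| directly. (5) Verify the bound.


|A| = 6.
Step 1: Compute A + A by enumerating all 36 pairs.
A + A = {-8, -3, -2, 2, 3, 4, 5, 7, 8, 9, 10, 11, 12, 13, 14, 15, 16, 18}, so |A + A| = 18.
Step 2: Doubling constant K = |A + A|/|A| = 18/6 = 18/6 ≈ 3.0000.
Step 3: Plünnecke-Ruzsa gives |3A| ≤ K³·|A| = (3.0000)³ · 6 ≈ 162.0000.
Step 4: Compute 3A = A + A + A directly by enumerating all triples (a,b,c) ∈ A³; |3A| = 31.
Step 5: Check 31 ≤ 162.0000? Yes ✓.

K = 18/6, Plünnecke-Ruzsa bound K³|A| ≈ 162.0000, |3A| = 31, inequality holds.


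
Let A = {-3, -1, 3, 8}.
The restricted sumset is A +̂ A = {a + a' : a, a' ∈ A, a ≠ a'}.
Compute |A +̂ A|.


Restricted sumset: A +̂ A = {a + a' : a ∈ A, a' ∈ A, a ≠ a'}.
Equivalently, take A + A and drop any sum 2a that is achievable ONLY as a + a for a ∈ A (i.e. sums representable only with equal summands).
Enumerate pairs (a, a') with a < a' (symmetric, so each unordered pair gives one sum; this covers all a ≠ a'):
  -3 + -1 = -4
  -3 + 3 = 0
  -3 + 8 = 5
  -1 + 3 = 2
  -1 + 8 = 7
  3 + 8 = 11
Collected distinct sums: {-4, 0, 2, 5, 7, 11}
|A +̂ A| = 6
(Reference bound: |A +̂ A| ≥ 2|A| - 3 for |A| ≥ 2, with |A| = 4 giving ≥ 5.)

|A +̂ A| = 6


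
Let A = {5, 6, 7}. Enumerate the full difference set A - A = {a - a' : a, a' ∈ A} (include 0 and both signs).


A - A = {a - a' : a, a' ∈ A}.
Compute a - a' for each ordered pair (a, a'):
a = 5: 5-5=0, 5-6=-1, 5-7=-2
a = 6: 6-5=1, 6-6=0, 6-7=-1
a = 7: 7-5=2, 7-6=1, 7-7=0
Collecting distinct values (and noting 0 appears from a-a):
A - A = {-2, -1, 0, 1, 2}
|A - A| = 5

A - A = {-2, -1, 0, 1, 2}


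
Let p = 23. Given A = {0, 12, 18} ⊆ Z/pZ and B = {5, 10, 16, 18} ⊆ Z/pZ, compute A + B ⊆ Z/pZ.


Work in Z/23Z: reduce every sum a + b modulo 23.
Enumerate all 12 pairs:
a = 0: 0+5=5, 0+10=10, 0+16=16, 0+18=18
a = 12: 12+5=17, 12+10=22, 12+16=5, 12+18=7
a = 18: 18+5=0, 18+10=5, 18+16=11, 18+18=13
Distinct residues collected: {0, 5, 7, 10, 11, 13, 16, 17, 18, 22}
|A + B| = 10 (out of 23 total residues).

A + B = {0, 5, 7, 10, 11, 13, 16, 17, 18, 22}


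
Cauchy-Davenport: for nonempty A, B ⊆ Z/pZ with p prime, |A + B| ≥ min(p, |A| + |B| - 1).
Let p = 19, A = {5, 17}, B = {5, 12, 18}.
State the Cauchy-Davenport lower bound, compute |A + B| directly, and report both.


Cauchy-Davenport: |A + B| ≥ min(p, |A| + |B| - 1) for A, B nonempty in Z/pZ.
|A| = 2, |B| = 3, p = 19.
CD lower bound = min(19, 2 + 3 - 1) = min(19, 4) = 4.
Compute A + B mod 19 directly:
a = 5: 5+5=10, 5+12=17, 5+18=4
a = 17: 17+5=3, 17+12=10, 17+18=16
A + B = {3, 4, 10, 16, 17}, so |A + B| = 5.
Verify: 5 ≥ 4? Yes ✓.

CD lower bound = 4, actual |A + B| = 5.


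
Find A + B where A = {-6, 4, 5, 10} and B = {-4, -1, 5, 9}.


A + B = {a + b : a ∈ A, b ∈ B}.
Enumerate all |A|·|B| = 4·4 = 16 pairs (a, b) and collect distinct sums.
a = -6: -6+-4=-10, -6+-1=-7, -6+5=-1, -6+9=3
a = 4: 4+-4=0, 4+-1=3, 4+5=9, 4+9=13
a = 5: 5+-4=1, 5+-1=4, 5+5=10, 5+9=14
a = 10: 10+-4=6, 10+-1=9, 10+5=15, 10+9=19
Collecting distinct sums: A + B = {-10, -7, -1, 0, 1, 3, 4, 6, 9, 10, 13, 14, 15, 19}
|A + B| = 14

A + B = {-10, -7, -1, 0, 1, 3, 4, 6, 9, 10, 13, 14, 15, 19}


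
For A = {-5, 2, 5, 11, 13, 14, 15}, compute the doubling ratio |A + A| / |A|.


|A| = 7.
Compute A + A by enumerating all 49 pairs.
A + A = {-10, -3, 0, 4, 6, 7, 8, 9, 10, 13, 15, 16, 17, 18, 19, 20, 22, 24, 25, 26, 27, 28, 29, 30}, so |A + A| = 24.
K = |A + A| / |A| = 24/7 (already in lowest terms) ≈ 3.4286.
Reference: AP of size 7 gives K = 13/7 ≈ 1.8571; a fully generic set of size 7 gives K ≈ 4.0000.

|A| = 7, |A + A| = 24, K = 24/7.


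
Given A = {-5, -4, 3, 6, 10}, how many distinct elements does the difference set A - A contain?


A - A = {a - a' : a, a' ∈ A}; |A| = 5.
Bounds: 2|A|-1 ≤ |A - A| ≤ |A|² - |A| + 1, i.e. 9 ≤ |A - A| ≤ 21.
Note: 0 ∈ A - A always (from a - a). The set is symmetric: if d ∈ A - A then -d ∈ A - A.
Enumerate nonzero differences d = a - a' with a > a' (then include -d):
Positive differences: {1, 3, 4, 7, 8, 10, 11, 14, 15}
Full difference set: {0} ∪ (positive diffs) ∪ (negative diffs).
|A - A| = 1 + 2·9 = 19 (matches direct enumeration: 19).

|A - A| = 19


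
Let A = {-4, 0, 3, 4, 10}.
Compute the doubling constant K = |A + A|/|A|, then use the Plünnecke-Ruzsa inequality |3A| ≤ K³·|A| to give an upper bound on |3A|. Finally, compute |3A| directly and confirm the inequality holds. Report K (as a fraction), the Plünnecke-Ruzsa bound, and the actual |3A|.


|A| = 5.
Step 1: Compute A + A by enumerating all 25 pairs.
A + A = {-8, -4, -1, 0, 3, 4, 6, 7, 8, 10, 13, 14, 20}, so |A + A| = 13.
Step 2: Doubling constant K = |A + A|/|A| = 13/5 = 13/5 ≈ 2.6000.
Step 3: Plünnecke-Ruzsa gives |3A| ≤ K³·|A| = (2.6000)³ · 5 ≈ 87.8800.
Step 4: Compute 3A = A + A + A directly by enumerating all triples (a,b,c) ∈ A³; |3A| = 25.
Step 5: Check 25 ≤ 87.8800? Yes ✓.

K = 13/5, Plünnecke-Ruzsa bound K³|A| ≈ 87.8800, |3A| = 25, inequality holds.


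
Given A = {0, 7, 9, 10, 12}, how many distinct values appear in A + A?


A + A = {a + a' : a, a' ∈ A}; |A| = 5.
General bounds: 2|A| - 1 ≤ |A + A| ≤ |A|(|A|+1)/2, i.e. 9 ≤ |A + A| ≤ 15.
Lower bound 2|A|-1 is attained iff A is an arithmetic progression.
Enumerate sums a + a' for a ≤ a' (symmetric, so this suffices):
a = 0: 0+0=0, 0+7=7, 0+9=9, 0+10=10, 0+12=12
a = 7: 7+7=14, 7+9=16, 7+10=17, 7+12=19
a = 9: 9+9=18, 9+10=19, 9+12=21
a = 10: 10+10=20, 10+12=22
a = 12: 12+12=24
Distinct sums: {0, 7, 9, 10, 12, 14, 16, 17, 18, 19, 20, 21, 22, 24}
|A + A| = 14

|A + A| = 14


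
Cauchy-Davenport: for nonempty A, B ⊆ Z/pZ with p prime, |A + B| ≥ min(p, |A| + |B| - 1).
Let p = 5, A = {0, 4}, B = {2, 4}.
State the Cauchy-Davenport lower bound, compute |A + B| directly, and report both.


Cauchy-Davenport: |A + B| ≥ min(p, |A| + |B| - 1) for A, B nonempty in Z/pZ.
|A| = 2, |B| = 2, p = 5.
CD lower bound = min(5, 2 + 2 - 1) = min(5, 3) = 3.
Compute A + B mod 5 directly:
a = 0: 0+2=2, 0+4=4
a = 4: 4+2=1, 4+4=3
A + B = {1, 2, 3, 4}, so |A + B| = 4.
Verify: 4 ≥ 3? Yes ✓.

CD lower bound = 3, actual |A + B| = 4.


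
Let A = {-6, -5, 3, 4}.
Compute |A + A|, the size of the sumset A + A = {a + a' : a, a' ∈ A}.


A + A = {a + a' : a, a' ∈ A}; |A| = 4.
General bounds: 2|A| - 1 ≤ |A + A| ≤ |A|(|A|+1)/2, i.e. 7 ≤ |A + A| ≤ 10.
Lower bound 2|A|-1 is attained iff A is an arithmetic progression.
Enumerate sums a + a' for a ≤ a' (symmetric, so this suffices):
a = -6: -6+-6=-12, -6+-5=-11, -6+3=-3, -6+4=-2
a = -5: -5+-5=-10, -5+3=-2, -5+4=-1
a = 3: 3+3=6, 3+4=7
a = 4: 4+4=8
Distinct sums: {-12, -11, -10, -3, -2, -1, 6, 7, 8}
|A + A| = 9

|A + A| = 9


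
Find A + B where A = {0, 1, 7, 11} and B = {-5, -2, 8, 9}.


A + B = {a + b : a ∈ A, b ∈ B}.
Enumerate all |A|·|B| = 4·4 = 16 pairs (a, b) and collect distinct sums.
a = 0: 0+-5=-5, 0+-2=-2, 0+8=8, 0+9=9
a = 1: 1+-5=-4, 1+-2=-1, 1+8=9, 1+9=10
a = 7: 7+-5=2, 7+-2=5, 7+8=15, 7+9=16
a = 11: 11+-5=6, 11+-2=9, 11+8=19, 11+9=20
Collecting distinct sums: A + B = {-5, -4, -2, -1, 2, 5, 6, 8, 9, 10, 15, 16, 19, 20}
|A + B| = 14

A + B = {-5, -4, -2, -1, 2, 5, 6, 8, 9, 10, 15, 16, 19, 20}


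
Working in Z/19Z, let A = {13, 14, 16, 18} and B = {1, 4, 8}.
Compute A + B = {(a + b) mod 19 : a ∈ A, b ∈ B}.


Work in Z/19Z: reduce every sum a + b modulo 19.
Enumerate all 12 pairs:
a = 13: 13+1=14, 13+4=17, 13+8=2
a = 14: 14+1=15, 14+4=18, 14+8=3
a = 16: 16+1=17, 16+4=1, 16+8=5
a = 18: 18+1=0, 18+4=3, 18+8=7
Distinct residues collected: {0, 1, 2, 3, 5, 7, 14, 15, 17, 18}
|A + B| = 10 (out of 19 total residues).

A + B = {0, 1, 2, 3, 5, 7, 14, 15, 17, 18}


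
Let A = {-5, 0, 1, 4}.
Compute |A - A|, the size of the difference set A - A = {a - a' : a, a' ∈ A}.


A - A = {a - a' : a, a' ∈ A}; |A| = 4.
Bounds: 2|A|-1 ≤ |A - A| ≤ |A|² - |A| + 1, i.e. 7 ≤ |A - A| ≤ 13.
Note: 0 ∈ A - A always (from a - a). The set is symmetric: if d ∈ A - A then -d ∈ A - A.
Enumerate nonzero differences d = a - a' with a > a' (then include -d):
Positive differences: {1, 3, 4, 5, 6, 9}
Full difference set: {0} ∪ (positive diffs) ∪ (negative diffs).
|A - A| = 1 + 2·6 = 13 (matches direct enumeration: 13).

|A - A| = 13


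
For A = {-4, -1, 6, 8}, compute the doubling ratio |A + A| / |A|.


|A| = 4.
Compute A + A by enumerating all 16 pairs.
A + A = {-8, -5, -2, 2, 4, 5, 7, 12, 14, 16}, so |A + A| = 10.
K = |A + A| / |A| = 10/4 = 5/2 ≈ 2.5000.
Reference: AP of size 4 gives K = 7/4 ≈ 1.7500; a fully generic set of size 4 gives K ≈ 2.5000.

|A| = 4, |A + A| = 10, K = 10/4 = 5/2.


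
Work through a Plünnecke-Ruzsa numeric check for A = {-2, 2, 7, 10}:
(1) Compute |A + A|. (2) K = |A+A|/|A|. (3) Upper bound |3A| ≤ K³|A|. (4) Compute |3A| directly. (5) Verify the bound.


|A| = 4.
Step 1: Compute A + A by enumerating all 16 pairs.
A + A = {-4, 0, 4, 5, 8, 9, 12, 14, 17, 20}, so |A + A| = 10.
Step 2: Doubling constant K = |A + A|/|A| = 10/4 = 10/4 ≈ 2.5000.
Step 3: Plünnecke-Ruzsa gives |3A| ≤ K³·|A| = (2.5000)³ · 4 ≈ 62.5000.
Step 4: Compute 3A = A + A + A directly by enumerating all triples (a,b,c) ∈ A³; |3A| = 19.
Step 5: Check 19 ≤ 62.5000? Yes ✓.

K = 10/4, Plünnecke-Ruzsa bound K³|A| ≈ 62.5000, |3A| = 19, inequality holds.


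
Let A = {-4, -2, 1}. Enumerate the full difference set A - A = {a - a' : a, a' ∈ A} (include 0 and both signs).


A - A = {a - a' : a, a' ∈ A}.
Compute a - a' for each ordered pair (a, a'):
a = -4: -4--4=0, -4--2=-2, -4-1=-5
a = -2: -2--4=2, -2--2=0, -2-1=-3
a = 1: 1--4=5, 1--2=3, 1-1=0
Collecting distinct values (and noting 0 appears from a-a):
A - A = {-5, -3, -2, 0, 2, 3, 5}
|A - A| = 7

A - A = {-5, -3, -2, 0, 2, 3, 5}


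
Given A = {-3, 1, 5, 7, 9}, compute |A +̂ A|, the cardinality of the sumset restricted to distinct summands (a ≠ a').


Restricted sumset: A +̂ A = {a + a' : a ∈ A, a' ∈ A, a ≠ a'}.
Equivalently, take A + A and drop any sum 2a that is achievable ONLY as a + a for a ∈ A (i.e. sums representable only with equal summands).
Enumerate pairs (a, a') with a < a' (symmetric, so each unordered pair gives one sum; this covers all a ≠ a'):
  -3 + 1 = -2
  -3 + 5 = 2
  -3 + 7 = 4
  -3 + 9 = 6
  1 + 5 = 6
  1 + 7 = 8
  1 + 9 = 10
  5 + 7 = 12
  5 + 9 = 14
  7 + 9 = 16
Collected distinct sums: {-2, 2, 4, 6, 8, 10, 12, 14, 16}
|A +̂ A| = 9
(Reference bound: |A +̂ A| ≥ 2|A| - 3 for |A| ≥ 2, with |A| = 5 giving ≥ 7.)

|A +̂ A| = 9


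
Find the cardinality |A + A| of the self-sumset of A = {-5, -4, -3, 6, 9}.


A + A = {a + a' : a, a' ∈ A}; |A| = 5.
General bounds: 2|A| - 1 ≤ |A + A| ≤ |A|(|A|+1)/2, i.e. 9 ≤ |A + A| ≤ 15.
Lower bound 2|A|-1 is attained iff A is an arithmetic progression.
Enumerate sums a + a' for a ≤ a' (symmetric, so this suffices):
a = -5: -5+-5=-10, -5+-4=-9, -5+-3=-8, -5+6=1, -5+9=4
a = -4: -4+-4=-8, -4+-3=-7, -4+6=2, -4+9=5
a = -3: -3+-3=-6, -3+6=3, -3+9=6
a = 6: 6+6=12, 6+9=15
a = 9: 9+9=18
Distinct sums: {-10, -9, -8, -7, -6, 1, 2, 3, 4, 5, 6, 12, 15, 18}
|A + A| = 14

|A + A| = 14


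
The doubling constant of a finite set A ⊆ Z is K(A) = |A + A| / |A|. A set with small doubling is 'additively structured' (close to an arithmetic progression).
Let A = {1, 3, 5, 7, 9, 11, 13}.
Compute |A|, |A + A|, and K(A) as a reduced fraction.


|A| = 7.
Compute A + A by enumerating all 49 pairs.
A + A = {2, 4, 6, 8, 10, 12, 14, 16, 18, 20, 22, 24, 26}, so |A + A| = 13.
K = |A + A| / |A| = 13/7 (already in lowest terms) ≈ 1.8571.
Reference: AP of size 7 gives K = 13/7 ≈ 1.8571; a fully generic set of size 7 gives K ≈ 4.0000.

|A| = 7, |A + A| = 13, K = 13/7.


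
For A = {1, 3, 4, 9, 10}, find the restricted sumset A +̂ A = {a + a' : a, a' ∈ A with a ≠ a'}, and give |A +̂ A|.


Restricted sumset: A +̂ A = {a + a' : a ∈ A, a' ∈ A, a ≠ a'}.
Equivalently, take A + A and drop any sum 2a that is achievable ONLY as a + a for a ∈ A (i.e. sums representable only with equal summands).
Enumerate pairs (a, a') with a < a' (symmetric, so each unordered pair gives one sum; this covers all a ≠ a'):
  1 + 3 = 4
  1 + 4 = 5
  1 + 9 = 10
  1 + 10 = 11
  3 + 4 = 7
  3 + 9 = 12
  3 + 10 = 13
  4 + 9 = 13
  4 + 10 = 14
  9 + 10 = 19
Collected distinct sums: {4, 5, 7, 10, 11, 12, 13, 14, 19}
|A +̂ A| = 9
(Reference bound: |A +̂ A| ≥ 2|A| - 3 for |A| ≥ 2, with |A| = 5 giving ≥ 7.)

|A +̂ A| = 9


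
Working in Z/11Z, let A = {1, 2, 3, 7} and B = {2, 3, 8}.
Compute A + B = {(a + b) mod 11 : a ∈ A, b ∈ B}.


Work in Z/11Z: reduce every sum a + b modulo 11.
Enumerate all 12 pairs:
a = 1: 1+2=3, 1+3=4, 1+8=9
a = 2: 2+2=4, 2+3=5, 2+8=10
a = 3: 3+2=5, 3+3=6, 3+8=0
a = 7: 7+2=9, 7+3=10, 7+8=4
Distinct residues collected: {0, 3, 4, 5, 6, 9, 10}
|A + B| = 7 (out of 11 total residues).

A + B = {0, 3, 4, 5, 6, 9, 10}


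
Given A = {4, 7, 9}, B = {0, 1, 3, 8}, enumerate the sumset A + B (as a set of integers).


A + B = {a + b : a ∈ A, b ∈ B}.
Enumerate all |A|·|B| = 3·4 = 12 pairs (a, b) and collect distinct sums.
a = 4: 4+0=4, 4+1=5, 4+3=7, 4+8=12
a = 7: 7+0=7, 7+1=8, 7+3=10, 7+8=15
a = 9: 9+0=9, 9+1=10, 9+3=12, 9+8=17
Collecting distinct sums: A + B = {4, 5, 7, 8, 9, 10, 12, 15, 17}
|A + B| = 9

A + B = {4, 5, 7, 8, 9, 10, 12, 15, 17}


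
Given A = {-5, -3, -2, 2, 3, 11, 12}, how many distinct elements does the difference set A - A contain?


A - A = {a - a' : a, a' ∈ A}; |A| = 7.
Bounds: 2|A|-1 ≤ |A - A| ≤ |A|² - |A| + 1, i.e. 13 ≤ |A - A| ≤ 43.
Note: 0 ∈ A - A always (from a - a). The set is symmetric: if d ∈ A - A then -d ∈ A - A.
Enumerate nonzero differences d = a - a' with a > a' (then include -d):
Positive differences: {1, 2, 3, 4, 5, 6, 7, 8, 9, 10, 13, 14, 15, 16, 17}
Full difference set: {0} ∪ (positive diffs) ∪ (negative diffs).
|A - A| = 1 + 2·15 = 31 (matches direct enumeration: 31).

|A - A| = 31


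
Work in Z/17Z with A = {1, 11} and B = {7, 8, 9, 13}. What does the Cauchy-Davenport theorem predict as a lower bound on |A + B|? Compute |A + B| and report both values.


Cauchy-Davenport: |A + B| ≥ min(p, |A| + |B| - 1) for A, B nonempty in Z/pZ.
|A| = 2, |B| = 4, p = 17.
CD lower bound = min(17, 2 + 4 - 1) = min(17, 5) = 5.
Compute A + B mod 17 directly:
a = 1: 1+7=8, 1+8=9, 1+9=10, 1+13=14
a = 11: 11+7=1, 11+8=2, 11+9=3, 11+13=7
A + B = {1, 2, 3, 7, 8, 9, 10, 14}, so |A + B| = 8.
Verify: 8 ≥ 5? Yes ✓.

CD lower bound = 5, actual |A + B| = 8.


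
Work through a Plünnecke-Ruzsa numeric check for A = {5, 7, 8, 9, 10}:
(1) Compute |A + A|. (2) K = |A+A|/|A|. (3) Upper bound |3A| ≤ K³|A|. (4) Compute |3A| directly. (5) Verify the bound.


|A| = 5.
Step 1: Compute A + A by enumerating all 25 pairs.
A + A = {10, 12, 13, 14, 15, 16, 17, 18, 19, 20}, so |A + A| = 10.
Step 2: Doubling constant K = |A + A|/|A| = 10/5 = 10/5 ≈ 2.0000.
Step 3: Plünnecke-Ruzsa gives |3A| ≤ K³·|A| = (2.0000)³ · 5 ≈ 40.0000.
Step 4: Compute 3A = A + A + A directly by enumerating all triples (a,b,c) ∈ A³; |3A| = 15.
Step 5: Check 15 ≤ 40.0000? Yes ✓.

K = 10/5, Plünnecke-Ruzsa bound K³|A| ≈ 40.0000, |3A| = 15, inequality holds.


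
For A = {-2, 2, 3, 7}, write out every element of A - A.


A - A = {a - a' : a, a' ∈ A}.
Compute a - a' for each ordered pair (a, a'):
a = -2: -2--2=0, -2-2=-4, -2-3=-5, -2-7=-9
a = 2: 2--2=4, 2-2=0, 2-3=-1, 2-7=-5
a = 3: 3--2=5, 3-2=1, 3-3=0, 3-7=-4
a = 7: 7--2=9, 7-2=5, 7-3=4, 7-7=0
Collecting distinct values (and noting 0 appears from a-a):
A - A = {-9, -5, -4, -1, 0, 1, 4, 5, 9}
|A - A| = 9

A - A = {-9, -5, -4, -1, 0, 1, 4, 5, 9}


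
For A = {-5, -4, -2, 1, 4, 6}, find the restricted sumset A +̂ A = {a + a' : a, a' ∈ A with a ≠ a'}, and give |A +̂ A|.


Restricted sumset: A +̂ A = {a + a' : a ∈ A, a' ∈ A, a ≠ a'}.
Equivalently, take A + A and drop any sum 2a that is achievable ONLY as a + a for a ∈ A (i.e. sums representable only with equal summands).
Enumerate pairs (a, a') with a < a' (symmetric, so each unordered pair gives one sum; this covers all a ≠ a'):
  -5 + -4 = -9
  -5 + -2 = -7
  -5 + 1 = -4
  -5 + 4 = -1
  -5 + 6 = 1
  -4 + -2 = -6
  -4 + 1 = -3
  -4 + 4 = 0
  -4 + 6 = 2
  -2 + 1 = -1
  -2 + 4 = 2
  -2 + 6 = 4
  1 + 4 = 5
  1 + 6 = 7
  4 + 6 = 10
Collected distinct sums: {-9, -7, -6, -4, -3, -1, 0, 1, 2, 4, 5, 7, 10}
|A +̂ A| = 13
(Reference bound: |A +̂ A| ≥ 2|A| - 3 for |A| ≥ 2, with |A| = 6 giving ≥ 9.)

|A +̂ A| = 13


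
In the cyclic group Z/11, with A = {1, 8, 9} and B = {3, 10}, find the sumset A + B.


Work in Z/11Z: reduce every sum a + b modulo 11.
Enumerate all 6 pairs:
a = 1: 1+3=4, 1+10=0
a = 8: 8+3=0, 8+10=7
a = 9: 9+3=1, 9+10=8
Distinct residues collected: {0, 1, 4, 7, 8}
|A + B| = 5 (out of 11 total residues).

A + B = {0, 1, 4, 7, 8}


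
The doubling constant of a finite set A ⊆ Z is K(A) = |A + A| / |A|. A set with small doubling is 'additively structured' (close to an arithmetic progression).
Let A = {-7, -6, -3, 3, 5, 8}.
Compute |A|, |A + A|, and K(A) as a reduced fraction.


|A| = 6.
Compute A + A by enumerating all 36 pairs.
A + A = {-14, -13, -12, -10, -9, -6, -4, -3, -2, -1, 0, 1, 2, 5, 6, 8, 10, 11, 13, 16}, so |A + A| = 20.
K = |A + A| / |A| = 20/6 = 10/3 ≈ 3.3333.
Reference: AP of size 6 gives K = 11/6 ≈ 1.8333; a fully generic set of size 6 gives K ≈ 3.5000.

|A| = 6, |A + A| = 20, K = 20/6 = 10/3.


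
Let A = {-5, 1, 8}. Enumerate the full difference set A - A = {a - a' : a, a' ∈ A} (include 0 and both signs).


A - A = {a - a' : a, a' ∈ A}.
Compute a - a' for each ordered pair (a, a'):
a = -5: -5--5=0, -5-1=-6, -5-8=-13
a = 1: 1--5=6, 1-1=0, 1-8=-7
a = 8: 8--5=13, 8-1=7, 8-8=0
Collecting distinct values (and noting 0 appears from a-a):
A - A = {-13, -7, -6, 0, 6, 7, 13}
|A - A| = 7

A - A = {-13, -7, -6, 0, 6, 7, 13}


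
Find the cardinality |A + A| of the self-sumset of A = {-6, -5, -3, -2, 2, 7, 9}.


A + A = {a + a' : a, a' ∈ A}; |A| = 7.
General bounds: 2|A| - 1 ≤ |A + A| ≤ |A|(|A|+1)/2, i.e. 13 ≤ |A + A| ≤ 28.
Lower bound 2|A|-1 is attained iff A is an arithmetic progression.
Enumerate sums a + a' for a ≤ a' (symmetric, so this suffices):
a = -6: -6+-6=-12, -6+-5=-11, -6+-3=-9, -6+-2=-8, -6+2=-4, -6+7=1, -6+9=3
a = -5: -5+-5=-10, -5+-3=-8, -5+-2=-7, -5+2=-3, -5+7=2, -5+9=4
a = -3: -3+-3=-6, -3+-2=-5, -3+2=-1, -3+7=4, -3+9=6
a = -2: -2+-2=-4, -2+2=0, -2+7=5, -2+9=7
a = 2: 2+2=4, 2+7=9, 2+9=11
a = 7: 7+7=14, 7+9=16
a = 9: 9+9=18
Distinct sums: {-12, -11, -10, -9, -8, -7, -6, -5, -4, -3, -1, 0, 1, 2, 3, 4, 5, 6, 7, 9, 11, 14, 16, 18}
|A + A| = 24

|A + A| = 24


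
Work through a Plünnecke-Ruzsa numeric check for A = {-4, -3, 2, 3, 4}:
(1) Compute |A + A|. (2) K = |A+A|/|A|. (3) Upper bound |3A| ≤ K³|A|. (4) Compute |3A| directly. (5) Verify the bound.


|A| = 5.
Step 1: Compute A + A by enumerating all 25 pairs.
A + A = {-8, -7, -6, -2, -1, 0, 1, 4, 5, 6, 7, 8}, so |A + A| = 12.
Step 2: Doubling constant K = |A + A|/|A| = 12/5 = 12/5 ≈ 2.4000.
Step 3: Plünnecke-Ruzsa gives |3A| ≤ K³·|A| = (2.4000)³ · 5 ≈ 69.1200.
Step 4: Compute 3A = A + A + A directly by enumerating all triples (a,b,c) ∈ A³; |3A| = 22.
Step 5: Check 22 ≤ 69.1200? Yes ✓.

K = 12/5, Plünnecke-Ruzsa bound K³|A| ≈ 69.1200, |3A| = 22, inequality holds.


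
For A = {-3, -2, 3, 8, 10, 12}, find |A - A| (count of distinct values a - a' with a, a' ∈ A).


A - A = {a - a' : a, a' ∈ A}; |A| = 6.
Bounds: 2|A|-1 ≤ |A - A| ≤ |A|² - |A| + 1, i.e. 11 ≤ |A - A| ≤ 31.
Note: 0 ∈ A - A always (from a - a). The set is symmetric: if d ∈ A - A then -d ∈ A - A.
Enumerate nonzero differences d = a - a' with a > a' (then include -d):
Positive differences: {1, 2, 4, 5, 6, 7, 9, 10, 11, 12, 13, 14, 15}
Full difference set: {0} ∪ (positive diffs) ∪ (negative diffs).
|A - A| = 1 + 2·13 = 27 (matches direct enumeration: 27).

|A - A| = 27


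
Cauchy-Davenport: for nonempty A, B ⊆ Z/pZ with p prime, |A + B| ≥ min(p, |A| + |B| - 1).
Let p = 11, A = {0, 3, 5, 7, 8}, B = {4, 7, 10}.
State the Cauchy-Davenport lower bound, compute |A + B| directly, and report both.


Cauchy-Davenport: |A + B| ≥ min(p, |A| + |B| - 1) for A, B nonempty in Z/pZ.
|A| = 5, |B| = 3, p = 11.
CD lower bound = min(11, 5 + 3 - 1) = min(11, 7) = 7.
Compute A + B mod 11 directly:
a = 0: 0+4=4, 0+7=7, 0+10=10
a = 3: 3+4=7, 3+7=10, 3+10=2
a = 5: 5+4=9, 5+7=1, 5+10=4
a = 7: 7+4=0, 7+7=3, 7+10=6
a = 8: 8+4=1, 8+7=4, 8+10=7
A + B = {0, 1, 2, 3, 4, 6, 7, 9, 10}, so |A + B| = 9.
Verify: 9 ≥ 7? Yes ✓.

CD lower bound = 7, actual |A + B| = 9.


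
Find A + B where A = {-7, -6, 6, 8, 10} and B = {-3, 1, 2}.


A + B = {a + b : a ∈ A, b ∈ B}.
Enumerate all |A|·|B| = 5·3 = 15 pairs (a, b) and collect distinct sums.
a = -7: -7+-3=-10, -7+1=-6, -7+2=-5
a = -6: -6+-3=-9, -6+1=-5, -6+2=-4
a = 6: 6+-3=3, 6+1=7, 6+2=8
a = 8: 8+-3=5, 8+1=9, 8+2=10
a = 10: 10+-3=7, 10+1=11, 10+2=12
Collecting distinct sums: A + B = {-10, -9, -6, -5, -4, 3, 5, 7, 8, 9, 10, 11, 12}
|A + B| = 13

A + B = {-10, -9, -6, -5, -4, 3, 5, 7, 8, 9, 10, 11, 12}


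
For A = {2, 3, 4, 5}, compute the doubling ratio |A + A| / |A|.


|A| = 4.
Compute A + A by enumerating all 16 pairs.
A + A = {4, 5, 6, 7, 8, 9, 10}, so |A + A| = 7.
K = |A + A| / |A| = 7/4 (already in lowest terms) ≈ 1.7500.
Reference: AP of size 4 gives K = 7/4 ≈ 1.7500; a fully generic set of size 4 gives K ≈ 2.5000.

|A| = 4, |A + A| = 7, K = 7/4.


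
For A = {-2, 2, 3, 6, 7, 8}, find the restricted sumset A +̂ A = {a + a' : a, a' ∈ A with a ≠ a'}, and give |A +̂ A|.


Restricted sumset: A +̂ A = {a + a' : a ∈ A, a' ∈ A, a ≠ a'}.
Equivalently, take A + A and drop any sum 2a that is achievable ONLY as a + a for a ∈ A (i.e. sums representable only with equal summands).
Enumerate pairs (a, a') with a < a' (symmetric, so each unordered pair gives one sum; this covers all a ≠ a'):
  -2 + 2 = 0
  -2 + 3 = 1
  -2 + 6 = 4
  -2 + 7 = 5
  -2 + 8 = 6
  2 + 3 = 5
  2 + 6 = 8
  2 + 7 = 9
  2 + 8 = 10
  3 + 6 = 9
  3 + 7 = 10
  3 + 8 = 11
  6 + 7 = 13
  6 + 8 = 14
  7 + 8 = 15
Collected distinct sums: {0, 1, 4, 5, 6, 8, 9, 10, 11, 13, 14, 15}
|A +̂ A| = 12
(Reference bound: |A +̂ A| ≥ 2|A| - 3 for |A| ≥ 2, with |A| = 6 giving ≥ 9.)

|A +̂ A| = 12


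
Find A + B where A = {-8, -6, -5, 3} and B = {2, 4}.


A + B = {a + b : a ∈ A, b ∈ B}.
Enumerate all |A|·|B| = 4·2 = 8 pairs (a, b) and collect distinct sums.
a = -8: -8+2=-6, -8+4=-4
a = -6: -6+2=-4, -6+4=-2
a = -5: -5+2=-3, -5+4=-1
a = 3: 3+2=5, 3+4=7
Collecting distinct sums: A + B = {-6, -4, -3, -2, -1, 5, 7}
|A + B| = 7

A + B = {-6, -4, -3, -2, -1, 5, 7}


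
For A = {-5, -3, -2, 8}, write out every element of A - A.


A - A = {a - a' : a, a' ∈ A}.
Compute a - a' for each ordered pair (a, a'):
a = -5: -5--5=0, -5--3=-2, -5--2=-3, -5-8=-13
a = -3: -3--5=2, -3--3=0, -3--2=-1, -3-8=-11
a = -2: -2--5=3, -2--3=1, -2--2=0, -2-8=-10
a = 8: 8--5=13, 8--3=11, 8--2=10, 8-8=0
Collecting distinct values (and noting 0 appears from a-a):
A - A = {-13, -11, -10, -3, -2, -1, 0, 1, 2, 3, 10, 11, 13}
|A - A| = 13

A - A = {-13, -11, -10, -3, -2, -1, 0, 1, 2, 3, 10, 11, 13}


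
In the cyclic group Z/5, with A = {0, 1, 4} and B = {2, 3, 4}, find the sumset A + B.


Work in Z/5Z: reduce every sum a + b modulo 5.
Enumerate all 9 pairs:
a = 0: 0+2=2, 0+3=3, 0+4=4
a = 1: 1+2=3, 1+3=4, 1+4=0
a = 4: 4+2=1, 4+3=2, 4+4=3
Distinct residues collected: {0, 1, 2, 3, 4}
|A + B| = 5 (out of 5 total residues).

A + B = {0, 1, 2, 3, 4}


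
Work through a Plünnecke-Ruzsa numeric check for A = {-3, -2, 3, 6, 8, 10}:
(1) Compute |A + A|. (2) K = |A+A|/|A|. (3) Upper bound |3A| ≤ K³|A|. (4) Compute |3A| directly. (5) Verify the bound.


|A| = 6.
Step 1: Compute A + A by enumerating all 36 pairs.
A + A = {-6, -5, -4, 0, 1, 3, 4, 5, 6, 7, 8, 9, 11, 12, 13, 14, 16, 18, 20}, so |A + A| = 19.
Step 2: Doubling constant K = |A + A|/|A| = 19/6 = 19/6 ≈ 3.1667.
Step 3: Plünnecke-Ruzsa gives |3A| ≤ K³·|A| = (3.1667)³ · 6 ≈ 190.5278.
Step 4: Compute 3A = A + A + A directly by enumerating all triples (a,b,c) ∈ A³; |3A| = 35.
Step 5: Check 35 ≤ 190.5278? Yes ✓.

K = 19/6, Plünnecke-Ruzsa bound K³|A| ≈ 190.5278, |3A| = 35, inequality holds.


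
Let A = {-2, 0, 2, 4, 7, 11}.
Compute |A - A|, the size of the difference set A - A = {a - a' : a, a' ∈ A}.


A - A = {a - a' : a, a' ∈ A}; |A| = 6.
Bounds: 2|A|-1 ≤ |A - A| ≤ |A|² - |A| + 1, i.e. 11 ≤ |A - A| ≤ 31.
Note: 0 ∈ A - A always (from a - a). The set is symmetric: if d ∈ A - A then -d ∈ A - A.
Enumerate nonzero differences d = a - a' with a > a' (then include -d):
Positive differences: {2, 3, 4, 5, 6, 7, 9, 11, 13}
Full difference set: {0} ∪ (positive diffs) ∪ (negative diffs).
|A - A| = 1 + 2·9 = 19 (matches direct enumeration: 19).

|A - A| = 19


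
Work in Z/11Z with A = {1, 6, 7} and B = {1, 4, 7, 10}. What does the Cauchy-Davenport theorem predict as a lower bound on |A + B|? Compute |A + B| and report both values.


Cauchy-Davenport: |A + B| ≥ min(p, |A| + |B| - 1) for A, B nonempty in Z/pZ.
|A| = 3, |B| = 4, p = 11.
CD lower bound = min(11, 3 + 4 - 1) = min(11, 6) = 6.
Compute A + B mod 11 directly:
a = 1: 1+1=2, 1+4=5, 1+7=8, 1+10=0
a = 6: 6+1=7, 6+4=10, 6+7=2, 6+10=5
a = 7: 7+1=8, 7+4=0, 7+7=3, 7+10=6
A + B = {0, 2, 3, 5, 6, 7, 8, 10}, so |A + B| = 8.
Verify: 8 ≥ 6? Yes ✓.

CD lower bound = 6, actual |A + B| = 8.


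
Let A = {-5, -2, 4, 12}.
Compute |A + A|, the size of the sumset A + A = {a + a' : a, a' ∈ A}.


A + A = {a + a' : a, a' ∈ A}; |A| = 4.
General bounds: 2|A| - 1 ≤ |A + A| ≤ |A|(|A|+1)/2, i.e. 7 ≤ |A + A| ≤ 10.
Lower bound 2|A|-1 is attained iff A is an arithmetic progression.
Enumerate sums a + a' for a ≤ a' (symmetric, so this suffices):
a = -5: -5+-5=-10, -5+-2=-7, -5+4=-1, -5+12=7
a = -2: -2+-2=-4, -2+4=2, -2+12=10
a = 4: 4+4=8, 4+12=16
a = 12: 12+12=24
Distinct sums: {-10, -7, -4, -1, 2, 7, 8, 10, 16, 24}
|A + A| = 10

|A + A| = 10


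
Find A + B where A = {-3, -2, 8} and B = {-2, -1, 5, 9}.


A + B = {a + b : a ∈ A, b ∈ B}.
Enumerate all |A|·|B| = 3·4 = 12 pairs (a, b) and collect distinct sums.
a = -3: -3+-2=-5, -3+-1=-4, -3+5=2, -3+9=6
a = -2: -2+-2=-4, -2+-1=-3, -2+5=3, -2+9=7
a = 8: 8+-2=6, 8+-1=7, 8+5=13, 8+9=17
Collecting distinct sums: A + B = {-5, -4, -3, 2, 3, 6, 7, 13, 17}
|A + B| = 9

A + B = {-5, -4, -3, 2, 3, 6, 7, 13, 17}


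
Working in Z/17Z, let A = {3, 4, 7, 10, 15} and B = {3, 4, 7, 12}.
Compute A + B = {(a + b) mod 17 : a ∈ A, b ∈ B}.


Work in Z/17Z: reduce every sum a + b modulo 17.
Enumerate all 20 pairs:
a = 3: 3+3=6, 3+4=7, 3+7=10, 3+12=15
a = 4: 4+3=7, 4+4=8, 4+7=11, 4+12=16
a = 7: 7+3=10, 7+4=11, 7+7=14, 7+12=2
a = 10: 10+3=13, 10+4=14, 10+7=0, 10+12=5
a = 15: 15+3=1, 15+4=2, 15+7=5, 15+12=10
Distinct residues collected: {0, 1, 2, 5, 6, 7, 8, 10, 11, 13, 14, 15, 16}
|A + B| = 13 (out of 17 total residues).

A + B = {0, 1, 2, 5, 6, 7, 8, 10, 11, 13, 14, 15, 16}


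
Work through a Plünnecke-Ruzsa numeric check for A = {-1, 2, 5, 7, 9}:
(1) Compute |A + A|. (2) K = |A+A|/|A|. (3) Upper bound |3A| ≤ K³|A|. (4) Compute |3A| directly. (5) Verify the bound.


|A| = 5.
Step 1: Compute A + A by enumerating all 25 pairs.
A + A = {-2, 1, 4, 6, 7, 8, 9, 10, 11, 12, 14, 16, 18}, so |A + A| = 13.
Step 2: Doubling constant K = |A + A|/|A| = 13/5 = 13/5 ≈ 2.6000.
Step 3: Plünnecke-Ruzsa gives |3A| ≤ K³·|A| = (2.6000)³ · 5 ≈ 87.8800.
Step 4: Compute 3A = A + A + A directly by enumerating all triples (a,b,c) ∈ A³; |3A| = 23.
Step 5: Check 23 ≤ 87.8800? Yes ✓.

K = 13/5, Plünnecke-Ruzsa bound K³|A| ≈ 87.8800, |3A| = 23, inequality holds.


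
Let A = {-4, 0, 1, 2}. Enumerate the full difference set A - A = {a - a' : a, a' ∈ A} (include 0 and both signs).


A - A = {a - a' : a, a' ∈ A}.
Compute a - a' for each ordered pair (a, a'):
a = -4: -4--4=0, -4-0=-4, -4-1=-5, -4-2=-6
a = 0: 0--4=4, 0-0=0, 0-1=-1, 0-2=-2
a = 1: 1--4=5, 1-0=1, 1-1=0, 1-2=-1
a = 2: 2--4=6, 2-0=2, 2-1=1, 2-2=0
Collecting distinct values (and noting 0 appears from a-a):
A - A = {-6, -5, -4, -2, -1, 0, 1, 2, 4, 5, 6}
|A - A| = 11

A - A = {-6, -5, -4, -2, -1, 0, 1, 2, 4, 5, 6}


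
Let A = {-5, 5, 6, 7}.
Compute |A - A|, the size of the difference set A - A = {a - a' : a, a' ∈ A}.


A - A = {a - a' : a, a' ∈ A}; |A| = 4.
Bounds: 2|A|-1 ≤ |A - A| ≤ |A|² - |A| + 1, i.e. 7 ≤ |A - A| ≤ 13.
Note: 0 ∈ A - A always (from a - a). The set is symmetric: if d ∈ A - A then -d ∈ A - A.
Enumerate nonzero differences d = a - a' with a > a' (then include -d):
Positive differences: {1, 2, 10, 11, 12}
Full difference set: {0} ∪ (positive diffs) ∪ (negative diffs).
|A - A| = 1 + 2·5 = 11 (matches direct enumeration: 11).

|A - A| = 11


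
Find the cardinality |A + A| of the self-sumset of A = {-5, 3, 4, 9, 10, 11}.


A + A = {a + a' : a, a' ∈ A}; |A| = 6.
General bounds: 2|A| - 1 ≤ |A + A| ≤ |A|(|A|+1)/2, i.e. 11 ≤ |A + A| ≤ 21.
Lower bound 2|A|-1 is attained iff A is an arithmetic progression.
Enumerate sums a + a' for a ≤ a' (symmetric, so this suffices):
a = -5: -5+-5=-10, -5+3=-2, -5+4=-1, -5+9=4, -5+10=5, -5+11=6
a = 3: 3+3=6, 3+4=7, 3+9=12, 3+10=13, 3+11=14
a = 4: 4+4=8, 4+9=13, 4+10=14, 4+11=15
a = 9: 9+9=18, 9+10=19, 9+11=20
a = 10: 10+10=20, 10+11=21
a = 11: 11+11=22
Distinct sums: {-10, -2, -1, 4, 5, 6, 7, 8, 12, 13, 14, 15, 18, 19, 20, 21, 22}
|A + A| = 17

|A + A| = 17
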